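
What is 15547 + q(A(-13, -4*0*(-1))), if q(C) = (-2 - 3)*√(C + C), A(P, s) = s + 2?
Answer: 15537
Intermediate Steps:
A(P, s) = 2 + s
q(C) = -5*√2*√C
15547 + q(A(-13, -4*0*(-1))) = 15547 - 5*√2*√(2 - 4*0*(-1)) = 15547 - 5*√2*√(2 + 0*(-1)) = 15547 - 5*√2*√(2 + 0) = 15547 - 5*√2*√2 = 15547 - 10 = 15537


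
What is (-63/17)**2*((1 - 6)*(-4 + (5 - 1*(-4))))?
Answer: -99225/289 ≈ -343.34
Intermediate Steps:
(-63/17)**2*((1 - 6)*(-4 + (5 - 1*(-4)))) = (-63*1/17)**2*(-5*(-4 + (5 + 4))) = (-63/17)**2*(-5*(-4 + 9)) = 3969*(-5*5)/289 = (3969/289)*(-25) = -99225/289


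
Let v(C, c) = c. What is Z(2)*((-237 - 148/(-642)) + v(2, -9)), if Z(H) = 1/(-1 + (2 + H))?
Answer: -78892/963 ≈ -81.923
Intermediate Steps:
Z(H) = 1/(1 + H)
Z(2)*((-237 - 148/(-642)) + v(2, -9)) = ((-237 - 148/(-642)) - 9)/(1 + 2) = ((-237 - 148*(-1/642)) - 9)/3 = ((-237 + 74/321) - 9)/3 = (-76003/321 - 9)/3 = (1/3)*(-78892/321) = -78892/963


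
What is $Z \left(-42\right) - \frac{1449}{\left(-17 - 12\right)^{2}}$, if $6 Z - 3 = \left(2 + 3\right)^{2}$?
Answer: $- \frac{166285}{841} \approx -197.72$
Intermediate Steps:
$Z = \frac{14}{3}$ ($Z = \frac{1}{2} + \frac{\left(2 + 3\right)^{2}}{6} = \frac{1}{2} + \frac{5^{2}}{6} = \frac{1}{2} + \frac{1}{6} \cdot 25 = \frac{1}{2} + \frac{25}{6} = \frac{14}{3} \approx 4.6667$)
$Z \left(-42\right) - \frac{1449}{\left(-17 - 12\right)^{2}} = \frac{14}{3} \left(-42\right) - \frac{1449}{\left(-17 - 12\right)^{2}} = -196 - \frac{1449}{\left(-29\right)^{2}} = -196 - \frac{1449}{841} = - \frac{166285}{841}$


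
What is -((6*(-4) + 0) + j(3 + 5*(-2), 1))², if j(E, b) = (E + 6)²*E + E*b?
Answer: -1444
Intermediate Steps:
j(E, b) = E*b + E*(6 + E)² (j(E, b) = (6 + E)²*E + E*b = E*(6 + E)² + E*b = E*b + E*(6 + E)²)
-((6*(-4) + 0) + j(3 + 5*(-2), 1))² = -((6*(-4) + 0) + (3 + 5*(-2))*(1 + (6 + (3 + 5*(-2)))²))² = -((-24 + 0) + (3 - 10)*(1 + (6 + (3 - 10))²))² = -(-24 - 7*(1 + (6 - 7)²))² = -(-24 - 7*(1 + (-1)²))² = -(-24 - 7*(1 + 1))² = -(-24 - 7*2)² = -(-24 - 14)² = -1*(-38)² = -1*1444 = -1444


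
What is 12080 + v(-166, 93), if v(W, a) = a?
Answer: 12173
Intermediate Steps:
12080 + v(-166, 93) = 12080 + 93 = 12173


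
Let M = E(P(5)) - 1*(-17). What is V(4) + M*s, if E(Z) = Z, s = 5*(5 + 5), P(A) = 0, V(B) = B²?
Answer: 866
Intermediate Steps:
s = 50 (s = 5*10 = 50)
M = 17 (M = 0 - 1*(-17) = 0 + 17 = 17)
V(4) + M*s = 4² + 17*50 = 16 + 850 = 866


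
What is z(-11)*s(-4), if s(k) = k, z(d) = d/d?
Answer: -4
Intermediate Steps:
z(d) = 1
z(-11)*s(-4) = 1*(-4) = -4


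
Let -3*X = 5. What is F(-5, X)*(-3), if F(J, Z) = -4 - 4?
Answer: 24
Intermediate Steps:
X = -5/3 (X = -⅓*5 = -5/3 ≈ -1.6667)
F(J, Z) = -8
F(-5, X)*(-3) = -8*(-3) = 24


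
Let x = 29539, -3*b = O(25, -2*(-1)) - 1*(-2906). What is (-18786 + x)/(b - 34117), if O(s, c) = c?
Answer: -32259/105259 ≈ -0.30647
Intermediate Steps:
b = -2908/3 (b = -(-2*(-1) - 1*(-2906))/3 = -(2 + 2906)/3 = -1/3*2908 = -2908/3 ≈ -969.33)
(-18786 + x)/(b - 34117) = (-18786 + 29539)/(-2908/3 - 34117) = 10753/(-105259/3) = 10753*(-3/105259) = -32259/105259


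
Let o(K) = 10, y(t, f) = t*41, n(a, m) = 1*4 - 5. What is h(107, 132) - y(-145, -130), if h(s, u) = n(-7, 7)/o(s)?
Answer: 59449/10 ≈ 5944.9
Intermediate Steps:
n(a, m) = -1 (n(a, m) = 4 - 5 = -1)
y(t, f) = 41*t
h(s, u) = -1/10
h(107, 132) - y(-145, -130) = -1/10 - 41*(-145) = -1/10 - 1*(-5945) = -1/10 + 5945 = 59449/10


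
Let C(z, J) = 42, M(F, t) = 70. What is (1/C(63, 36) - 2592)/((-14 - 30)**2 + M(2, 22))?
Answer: -108863/84252 ≈ -1.2921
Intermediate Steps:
(1/C(63, 36) - 2592)/((-14 - 30)**2 + M(2, 22)) = (1/42 - 2592)/((-14 - 30)**2 + 70) = (1/42 - 2592)/((-44)**2 + 70) = -108863/(42*(1936 + 70)) = -108863/42/2006 = -108863/42*1/2006 = -108863/84252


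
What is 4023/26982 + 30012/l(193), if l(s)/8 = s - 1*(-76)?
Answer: 5683620/403231 ≈ 14.095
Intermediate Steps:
l(s) = 608 + 8*s (l(s) = 8*(s - 1*(-76)) = 8*(s + 76) = 8*(76 + s) = 608 + 8*s)
4023/26982 + 30012/l(193) = 4023/26982 + 30012/(608 + 8*193) = 4023*(1/26982) + 30012/(608 + 1544) = 447/2998 + 30012/2152 = 447/2998 + 30012*(1/2152) = 447/2998 + 7503/538 = 5683620/403231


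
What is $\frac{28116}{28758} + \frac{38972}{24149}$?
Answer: $\frac{299955010}{115746157} \approx 2.5915$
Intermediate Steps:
$\frac{28116}{28758} + \frac{38972}{24149} = 28116 \cdot \frac{1}{28758} + 38972 \cdot \frac{1}{24149} = \frac{4686}{4793} + \frac{38972}{24149} = \frac{299955010}{115746157}$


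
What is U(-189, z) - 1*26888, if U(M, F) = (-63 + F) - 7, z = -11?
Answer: -26969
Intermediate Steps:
U(M, F) = -70 + F
U(-189, z) - 1*26888 = (-70 - 11) - 1*26888 = -81 - 26888 = -26969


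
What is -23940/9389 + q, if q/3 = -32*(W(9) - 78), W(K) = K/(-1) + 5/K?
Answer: 233676724/28167 ≈ 8296.1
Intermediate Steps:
W(K) = -K + 5/K (W(K) = K*(-1) + 5/K = -K + 5/K)
q = 24896/3 (q = 3*(-32*((-1*9 + 5/9) - 78)) = 3*(-32*((-9 + 5*(1/9)) - 78)) = 3*(-32*((-9 + 5/9) - 78)) = 3*(-32*(-76/9 - 78)) = 3*(-32*(-778/9)) = 3*(24896/9) = 24896/3 ≈ 8298.7)
-23940/9389 + q = -23940/9389 + 24896/3 = 233676724/28167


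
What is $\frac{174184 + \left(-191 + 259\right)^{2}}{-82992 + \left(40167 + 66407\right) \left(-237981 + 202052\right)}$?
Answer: $- \frac{89404}{1914590119} \approx -4.6696 \cdot 10^{-5}$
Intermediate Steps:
$\frac{174184 + \left(-191 + 259\right)^{2}}{-82992 + \left(40167 + 66407\right) \left(-237981 + 202052\right)} = \frac{174184 + 68^{2}}{-82992 + 106574 \left(-35929\right)} = \frac{174184 + 4624}{-82992 - 3829097246} = \frac{178808}{-3829180238} = 178808 \left(- \frac{1}{3829180238}\right) = - \frac{89404}{1914590119}$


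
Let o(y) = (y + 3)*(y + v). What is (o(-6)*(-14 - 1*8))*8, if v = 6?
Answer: 0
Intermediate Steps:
o(y) = (3 + y)*(6 + y) (o(y) = (y + 3)*(y + 6) = (3 + y)*(6 + y))
(o(-6)*(-14 - 1*8))*8 = ((18 + (-6)² + 9*(-6))*(-14 - 1*8))*8 = ((18 + 36 - 54)*(-14 - 8))*8 = (0*(-22))*8 = 0*8 = 0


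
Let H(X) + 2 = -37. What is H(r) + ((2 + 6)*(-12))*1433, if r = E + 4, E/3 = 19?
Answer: -137607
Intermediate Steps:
E = 57 (E = 3*19 = 57)
r = 61 (r = 57 + 4 = 61)
H(X) = -39 (H(X) = -2 - 37 = -39)
H(r) + ((2 + 6)*(-12))*1433 = -39 + ((2 + 6)*(-12))*1433 = -39 + (8*(-12))*1433 = -39 - 96*1433 = -39 - 137568 = -137607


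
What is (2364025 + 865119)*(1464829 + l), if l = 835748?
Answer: 7428894416088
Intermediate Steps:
(2364025 + 865119)*(1464829 + l) = (2364025 + 865119)*(1464829 + 835748) = 3229144*2300577 = 7428894416088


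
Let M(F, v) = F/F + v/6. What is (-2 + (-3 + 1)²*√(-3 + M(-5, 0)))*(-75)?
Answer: 150 - 300*I*√2 ≈ 150.0 - 424.26*I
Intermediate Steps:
M(F, v) = 1 + v/6 (M(F, v) = 1 + v*(⅙) = 1 + v/6)
(-2 + (-3 + 1)²*√(-3 + M(-5, 0)))*(-75) = (-2 + (-3 + 1)²*√(-3 + (1 + (⅙)*0)))*(-75) = (-2 + (-2)²*√(-3 + (1 + 0)))*(-75) = (-2 + 4*√(-3 + 1))*(-75) = (-2 + 4*√(-2))*(-75) = (-2 + 4*(I*√2))*(-75) = (-2 + 4*I*√2)*(-75) = 150 - 300*I*√2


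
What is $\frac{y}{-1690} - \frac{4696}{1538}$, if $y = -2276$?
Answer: $- \frac{1108938}{649805} \approx -1.7066$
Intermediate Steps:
$\frac{y}{-1690} - \frac{4696}{1538} = - \frac{2276}{-1690} - \frac{4696}{1538} = \left(-2276\right) \left(- \frac{1}{1690}\right) - \frac{2348}{769} = \frac{1138}{845} - \frac{2348}{769} = - \frac{1108938}{649805}$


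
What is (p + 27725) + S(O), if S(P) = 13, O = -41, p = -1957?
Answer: 25781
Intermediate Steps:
(p + 27725) + S(O) = (-1957 + 27725) + 13 = 25768 + 13 = 25781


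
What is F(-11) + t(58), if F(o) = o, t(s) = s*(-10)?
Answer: -591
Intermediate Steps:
t(s) = -10*s
F(-11) + t(58) = -11 - 10*58 = -11 - 580 = -591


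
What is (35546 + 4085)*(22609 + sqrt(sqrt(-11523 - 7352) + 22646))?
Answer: 896017279 + 39631*sqrt(22646 + 5*I*sqrt(755)) ≈ 9.0198e+8 + 18091.0*I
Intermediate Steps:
(35546 + 4085)*(22609 + sqrt(sqrt(-11523 - 7352) + 22646)) = 39631*(22609 + sqrt(sqrt(-18875) + 22646)) = 39631*(22609 + sqrt(5*I*sqrt(755) + 22646)) = 39631*(22609 + sqrt(22646 + 5*I*sqrt(755))) = 896017279 + 39631*sqrt(22646 + 5*I*sqrt(755))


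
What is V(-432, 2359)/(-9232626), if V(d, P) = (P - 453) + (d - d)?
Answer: -953/4616313 ≈ -0.00020644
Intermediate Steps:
V(d, P) = -453 + P (V(d, P) = (-453 + P) + 0 = -453 + P)
V(-432, 2359)/(-9232626) = (-453 + 2359)/(-9232626) = 1906*(-1/9232626) = -953/4616313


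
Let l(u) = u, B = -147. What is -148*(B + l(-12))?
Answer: 23532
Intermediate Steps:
-148*(B + l(-12)) = -148*(-147 - 12) = -148*(-159) = 23532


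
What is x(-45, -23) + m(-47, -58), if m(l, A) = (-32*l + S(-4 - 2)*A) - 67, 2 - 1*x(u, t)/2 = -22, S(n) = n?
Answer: 1833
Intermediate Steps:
x(u, t) = 48 (x(u, t) = 4 - 2*(-22) = 4 + 44 = 48)
m(l, A) = -67 - 32*l - 6*A (m(l, A) = (-32*l + (-4 - 2)*A) - 67 = (-32*l - 6*A) - 67 = -67 - 32*l - 6*A)
x(-45, -23) + m(-47, -58) = 48 + (-67 - 32*(-47) - 6*(-58)) = 48 + (-67 + 1504 + 348) = 48 + 1785 = 1833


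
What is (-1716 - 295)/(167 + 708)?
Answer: -2011/875 ≈ -2.2983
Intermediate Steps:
(-1716 - 295)/(167 + 708) = -2011/875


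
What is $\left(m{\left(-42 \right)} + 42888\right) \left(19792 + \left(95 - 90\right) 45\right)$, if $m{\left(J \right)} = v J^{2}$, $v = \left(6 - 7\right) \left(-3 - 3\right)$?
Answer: $1070349024$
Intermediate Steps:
$v = 6$ ($v = \left(-1\right) \left(-6\right) = 6$)
$m{\left(J \right)} = 6 J^{2}$
$\left(m{\left(-42 \right)} + 42888\right) \left(19792 + \left(95 - 90\right) 45\right) = \left(6 \left(-42\right)^{2} + 42888\right) \left(19792 + \left(95 - 90\right) 45\right) = \left(6 \cdot 1764 + 42888\right) \left(19792 + 5 \cdot 45\right) = \left(10584 + 42888\right) \left(19792 + 225\right) = 53472 \cdot 20017 = 1070349024$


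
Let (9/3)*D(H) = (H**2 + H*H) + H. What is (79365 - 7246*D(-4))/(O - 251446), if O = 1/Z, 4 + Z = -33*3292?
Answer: -3824888480/81951280323 ≈ -0.046673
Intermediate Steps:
Z = -108640 (Z = -4 - 33*3292 = -4 - 108636 = -108640)
D(H) = H/3 + 2*H**2/3 (D(H) = ((H**2 + H*H) + H)/3 = ((H**2 + H**2) + H)/3 = (2*H**2 + H)/3 = (H + 2*H**2)/3 = H/3 + 2*H**2/3)
O = -1/108640 (O = 1/(-108640) = -1/108640 ≈ -9.2047e-6)
(79365 - 7246*D(-4))/(O - 251446) = (79365 - 7246*(-4)*(1 + 2*(-4))/3)/(-1/108640 - 251446) = (79365 - 7246*(-4)*(1 - 8)/3)/(-27317093441/108640) = (79365 - 7246*(-4)*(-7)/3)*(-108640/27317093441) = (79365 - 7246*28/3)*(-108640/27317093441) = (79365 - 202888/3)*(-108640/27317093441) = (35207/3)*(-108640/27317093441) = -3824888480/81951280323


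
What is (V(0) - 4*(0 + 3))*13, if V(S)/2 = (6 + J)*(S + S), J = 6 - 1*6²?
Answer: -156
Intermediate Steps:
J = -30 (J = 6 - 1*36 = 6 - 36 = -30)
V(S) = -96*S (V(S) = 2*((6 - 30)*(S + S)) = 2*(-48*S) = -96*S)
(V(0) - 4*(0 + 3))*13 = (-96*0 - 4*(0 + 3))*13 = (0 - 4*3)*13 = (0 - 12)*13 = -12*13 = -156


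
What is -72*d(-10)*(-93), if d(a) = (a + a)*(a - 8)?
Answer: 2410560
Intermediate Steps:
d(a) = 2*a*(-8 + a) (d(a) = (2*a)*(-8 + a) = 2*a*(-8 + a))
-72*d(-10)*(-93) = -144*(-10)*(-8 - 10)*(-93) = -144*(-10)*(-18)*(-93) = -72*360*(-93) = -25920*(-93) = 2410560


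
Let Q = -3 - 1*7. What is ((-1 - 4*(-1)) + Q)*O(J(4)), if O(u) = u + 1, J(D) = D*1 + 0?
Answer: -35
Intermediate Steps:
J(D) = D (J(D) = D + 0 = D)
O(u) = 1 + u
Q = -10 (Q = -3 - 7 = -10)
((-1 - 4*(-1)) + Q)*O(J(4)) = ((-1 - 4*(-1)) - 10)*(1 + 4) = ((-1 + 4) - 10)*5 = (3 - 10)*5 = -7*5 = -35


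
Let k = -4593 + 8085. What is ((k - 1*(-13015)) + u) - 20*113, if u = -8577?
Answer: 5670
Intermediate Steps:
k = 3492
((k - 1*(-13015)) + u) - 20*113 = ((3492 - 1*(-13015)) - 8577) - 20*113 = ((3492 + 13015) - 8577) - 2260 = (16507 - 8577) - 2260 = 7930 - 2260 = 5670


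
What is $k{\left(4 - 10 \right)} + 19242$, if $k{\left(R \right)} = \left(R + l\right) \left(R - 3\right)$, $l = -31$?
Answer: $19575$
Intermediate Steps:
$k{\left(R \right)} = \left(-31 + R\right) \left(-3 + R\right)$ ($k{\left(R \right)} = \left(R - 31\right) \left(R - 3\right) = \left(-31 + R\right) \left(-3 + R\right)$)
$k{\left(4 - 10 \right)} + 19242 = \left(93 + \left(4 - 10\right)^{2} - 34 \left(4 - 10\right)\right) + 19242 = \left(93 + \left(-6\right)^{2} - -204\right) + 19242 = \left(93 + 36 + 204\right) + 19242 = 333 + 19242 = 19575$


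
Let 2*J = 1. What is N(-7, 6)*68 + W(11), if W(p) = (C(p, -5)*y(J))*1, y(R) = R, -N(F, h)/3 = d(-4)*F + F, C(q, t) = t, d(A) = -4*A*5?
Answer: 231331/2 ≈ 1.1567e+5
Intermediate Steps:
J = 1/2 (J = (1/2)*1 = 1/2 ≈ 0.50000)
d(A) = -20*A
N(F, h) = -243*F (N(F, h) = -3*((-20*(-4))*F + F) = -3*(80*F + F) = -243*F)
W(p) = -5/2 (W(p) = -5*1/2*1 = -5/2*1 = -5/2)
N(-7, 6)*68 + W(11) = -243*(-7)*68 - 5/2 = 1701*68 - 5/2 = 115668 - 5/2 = 231331/2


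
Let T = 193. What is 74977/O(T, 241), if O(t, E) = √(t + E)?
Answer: 10711*√434/62 ≈ 3599.0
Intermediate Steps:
O(t, E) = √(E + t)
74977/O(T, 241) = 74977/(√(241 + 193)) = 74977/(√434) = 74977*(√434/434) = 10711*√434/62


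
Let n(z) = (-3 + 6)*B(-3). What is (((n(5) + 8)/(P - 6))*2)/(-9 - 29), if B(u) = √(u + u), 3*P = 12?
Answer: 4/19 + 3*I*√6/38 ≈ 0.21053 + 0.19338*I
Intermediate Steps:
P = 4 (P = (⅓)*12 = 4)
B(u) = √2*√u (B(u) = √(2*u) = √2*√u)
n(z) = 3*I*√6 (n(z) = (-3 + 6)*(√2*√(-3)) = 3*(√2*(I*√3)) = 3*(I*√6) = 3*I*√6)
(((n(5) + 8)/(P - 6))*2)/(-9 - 29) = (((3*I*√6 + 8)/(4 - 6))*2)/(-9 - 29) = (((8 + 3*I*√6)/(-2))*2)/(-38) = (((8 + 3*I*√6)*(-½))*2)*(-1/38) = ((-4 - 3*I*√6/2)*2)*(-1/38) = (-8 - 3*I*√6)*(-1/38) = 4/19 + 3*I*√6/38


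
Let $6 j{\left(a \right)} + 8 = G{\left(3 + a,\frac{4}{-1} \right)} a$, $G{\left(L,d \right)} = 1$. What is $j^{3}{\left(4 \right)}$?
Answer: $- \frac{8}{27} \approx -0.2963$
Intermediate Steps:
$j{\left(a \right)} = - \frac{4}{3} + \frac{a}{6}$ ($j{\left(a \right)} = - \frac{4}{3} + \frac{1 a}{6} = - \frac{4}{3} + \frac{a}{6}$)
$j^{3}{\left(4 \right)} = \left(- \frac{4}{3} + \frac{1}{6} \cdot 4\right)^{3} = \left(- \frac{4}{3} + \frac{2}{3}\right)^{3} = \left(- \frac{2}{3}\right)^{3} = - \frac{8}{27}$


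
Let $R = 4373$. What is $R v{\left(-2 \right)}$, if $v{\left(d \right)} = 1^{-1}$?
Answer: $4373$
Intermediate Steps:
$v{\left(d \right)} = 1$
$R v{\left(-2 \right)} = 4373 \cdot 1 = 4373$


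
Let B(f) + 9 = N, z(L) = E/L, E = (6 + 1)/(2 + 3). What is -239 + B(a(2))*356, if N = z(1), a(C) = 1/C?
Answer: -14723/5 ≈ -2944.6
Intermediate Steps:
E = 7/5 ≈ 1.4000
a(C) = 1/C
z(L) = 7/(5*L)
N = 7/5 (N = (7/5)/1 = (7/5)*1 = 7/5 ≈ 1.4000)
B(f) = -38/5 (B(f) = -9 + 7/5 = -38/5)
-239 + B(a(2))*356 = -239 - 38/5*356 = -239 - 13528/5 = -14723/5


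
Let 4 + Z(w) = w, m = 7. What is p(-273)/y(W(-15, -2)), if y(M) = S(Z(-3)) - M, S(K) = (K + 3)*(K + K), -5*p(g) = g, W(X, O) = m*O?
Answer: 39/50 ≈ 0.78000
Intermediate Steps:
W(X, O) = 7*O
Z(w) = -4 + w
p(g) = -g/5
S(K) = 2*K*(3 + K) (S(K) = (3 + K)*(2*K) = 2*K*(3 + K))
y(M) = 56 - M (y(M) = 2*(-4 - 3)*(3 + (-4 - 3)) - M = 2*(-7)*(3 - 7) - M = 2*(-7)*(-4) - M = 56 - M)
p(-273)/y(W(-15, -2)) = (-⅕*(-273))/(56 - 7*(-2)) = 273/(5*(56 - 1*(-14))) = 273/(5*(56 + 14)) = (273/5)/70 = (273/5)*(1/70) = 39/50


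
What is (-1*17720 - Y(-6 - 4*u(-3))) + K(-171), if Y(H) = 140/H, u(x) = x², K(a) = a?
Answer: -53663/3 ≈ -17888.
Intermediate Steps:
(-1*17720 - Y(-6 - 4*u(-3))) + K(-171) = (-1*17720 - 140/(-6 - 4*(-3)²)) - 171 = (-17720 - 140/(-6 - 4*9)) - 171 = (-17720 - 140/(-6 - 36)) - 171 = (-17720 - 140/(-42)) - 171 = (-17720 - 140*(-1)/42) - 171 = (-17720 - 1*(-10/3)) - 171 = (-17720 + 10/3) - 171 = -53150/3 - 171 = -53663/3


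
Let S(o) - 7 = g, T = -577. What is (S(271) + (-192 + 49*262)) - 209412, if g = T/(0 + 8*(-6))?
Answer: -9443855/48 ≈ -1.9675e+5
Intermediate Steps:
g = 577/48 (g = -577/(0 + 8*(-6)) = -577/(0 - 48) = -577/(-48) = -577*(-1/48) = 577/48 ≈ 12.021)
S(o) = 913/48 (S(o) = 7 + 577/48 = 913/48)
(S(271) + (-192 + 49*262)) - 209412 = (913/48 + (-192 + 49*262)) - 209412 = (913/48 + (-192 + 12838)) - 209412 = (913/48 + 12646) - 209412 = 607921/48 - 209412 = -9443855/48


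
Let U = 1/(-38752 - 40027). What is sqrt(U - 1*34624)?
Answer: I*sqrt(214881074317563)/78779 ≈ 186.08*I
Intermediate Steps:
U = -1/78779 (U = 1/(-78779) = -1/78779 ≈ -1.2694e-5)
sqrt(U - 1*34624) = sqrt(-1/78779 - 1*34624) = sqrt(-1/78779 - 34624) = sqrt(-2727644097/78779) = I*sqrt(214881074317563)/78779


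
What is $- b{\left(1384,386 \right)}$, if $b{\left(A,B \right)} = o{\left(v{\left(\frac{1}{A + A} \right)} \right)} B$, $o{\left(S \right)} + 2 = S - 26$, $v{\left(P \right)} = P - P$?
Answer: $10808$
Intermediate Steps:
$v{\left(P \right)} = 0$
$o{\left(S \right)} = -28 + S$ ($o{\left(S \right)} = -2 + \left(S - 26\right) = -2 + \left(-26 + S\right) = -28 + S$)
$b{\left(A,B \right)} = - 28 B$ ($b{\left(A,B \right)} = \left(-28 + 0\right) B = - 28 B$)
$- b{\left(1384,386 \right)} = - \left(-28\right) 386 = \left(-1\right) \left(-10808\right) = 10808$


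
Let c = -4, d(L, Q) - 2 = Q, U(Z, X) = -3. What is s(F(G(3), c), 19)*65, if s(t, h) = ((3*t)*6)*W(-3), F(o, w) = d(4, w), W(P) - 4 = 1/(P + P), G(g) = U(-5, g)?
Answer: -8970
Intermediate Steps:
d(L, Q) = 2 + Q
G(g) = -3
W(P) = 4 + 1/(2*P) (W(P) = 4 + 1/(P + P) = 4 + 1/(2*P))
F(o, w) = 2 + w
s(t, h) = 69*t (s(t, h) = ((3*t)*6)*(4 + (½)/(-3)) = (18*t)*(4 + (½)*(-⅓)) = (18*t)*(4 - ⅙) = (18*t)*(23/6) = 69*t)
s(F(G(3), c), 19)*65 = (69*(2 - 4))*65 = (69*(-2))*65 = -138*65 = -8970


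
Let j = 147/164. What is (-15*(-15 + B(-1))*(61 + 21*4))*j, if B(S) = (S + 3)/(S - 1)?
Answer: 1278900/41 ≈ 31193.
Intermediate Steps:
B(S) = (3 + S)/(-1 + S)
j = 147/164 (j = 147*(1/164) = 147/164 ≈ 0.89634)
(-15*(-15 + B(-1))*(61 + 21*4))*j = -15*(-15 + (3 - 1)/(-1 - 1))*(61 + 21*4)*(147/164) = -15*(-15 + 2/(-2))*(61 + 84)*(147/164) = -15*(-15 - ½*2)*145*(147/164) = -15*(-15 - 1)*145*(147/164) = -(-240)*145*(147/164) = -15*(-2320)*(147/164) = 34800*(147/164) = 1278900/41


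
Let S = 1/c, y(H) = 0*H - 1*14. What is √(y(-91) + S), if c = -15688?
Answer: I*√861400626/7844 ≈ 3.7417*I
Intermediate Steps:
y(H) = -14 (y(H) = 0 - 14 = -14)
S = -1/15688 (S = 1/(-15688) = -1/15688 ≈ -6.3743e-5)
√(y(-91) + S) = √(-14 - 1/15688) = √(-219633/15688) = I*√861400626/7844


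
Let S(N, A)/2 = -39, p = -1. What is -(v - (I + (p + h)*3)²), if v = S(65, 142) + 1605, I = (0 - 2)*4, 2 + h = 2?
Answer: -1406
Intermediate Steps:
h = 0 (h = -2 + 2 = 0)
I = -8 (I = -2*4 = -8)
S(N, A) = -78 (S(N, A) = 2*(-39) = -78)
v = 1527 (v = -78 + 1605 = 1527)
-(v - (I + (p + h)*3)²) = -(1527 - (-8 + (-1 + 0)*3)²) = -(1527 - (-8 - 1*3)²) = -(1527 - (-8 - 3)²) = -(1527 - 1*(-11)²) = -(1527 - 1*121) = -(1527 - 121) = -1*1406 = -1406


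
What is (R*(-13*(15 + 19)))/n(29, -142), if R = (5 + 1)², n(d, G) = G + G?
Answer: 3978/71 ≈ 56.028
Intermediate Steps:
n(d, G) = 2*G
R = 36 (R = 6² = 36)
(R*(-13*(15 + 19)))/n(29, -142) = (36*(-13*(15 + 19)))/((2*(-142))) = (36*(-13*34))/(-284) = (36*(-442))*(-1/284) = -15912*(-1/284) = 3978/71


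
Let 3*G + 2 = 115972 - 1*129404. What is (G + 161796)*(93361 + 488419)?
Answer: 91524466040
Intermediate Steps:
G = -4478 (G = -2/3 + (115972 - 1*129404)/3 = -2/3 + (115972 - 129404)/3 = -2/3 + (1/3)*(-13432) = -2/3 - 13432/3 = -4478)
(G + 161796)*(93361 + 488419) = (-4478 + 161796)*(93361 + 488419) = 157318*581780 = 91524466040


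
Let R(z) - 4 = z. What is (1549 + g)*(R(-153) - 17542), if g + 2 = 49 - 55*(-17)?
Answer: -44775921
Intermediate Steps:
R(z) = 4 + z
g = 982 (g = -2 + (49 - 55*(-17)) = -2 + (49 + 935) = -2 + 984 = 982)
(1549 + g)*(R(-153) - 17542) = (1549 + 982)*((4 - 153) - 17542) = 2531*(-149 - 17542) = 2531*(-17691) = -44775921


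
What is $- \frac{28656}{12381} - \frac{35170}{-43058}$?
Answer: $- \frac{133071713}{88850183} \approx -1.4977$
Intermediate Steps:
$- \frac{28656}{12381} - \frac{35170}{-43058} = \left(-28656\right) \frac{1}{12381} - - \frac{17585}{21529} = - \frac{9552}{4127} + \frac{17585}{21529} = - \frac{133071713}{88850183}$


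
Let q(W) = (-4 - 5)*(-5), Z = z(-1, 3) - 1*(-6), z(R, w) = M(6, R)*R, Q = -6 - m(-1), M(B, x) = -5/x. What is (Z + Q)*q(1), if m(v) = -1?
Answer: -180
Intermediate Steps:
Q = -5 (Q = -6 - 1*(-1) = -6 + 1 = -5)
z(R, w) = -5 (z(R, w) = (-5/R)*R = -5)
Z = 1 (Z = -5 - 1*(-6) = -5 + 6 = 1)
q(W) = 45 (q(W) = -9*(-5) = 45)
(Z + Q)*q(1) = (1 - 5)*45 = -4*45 = -180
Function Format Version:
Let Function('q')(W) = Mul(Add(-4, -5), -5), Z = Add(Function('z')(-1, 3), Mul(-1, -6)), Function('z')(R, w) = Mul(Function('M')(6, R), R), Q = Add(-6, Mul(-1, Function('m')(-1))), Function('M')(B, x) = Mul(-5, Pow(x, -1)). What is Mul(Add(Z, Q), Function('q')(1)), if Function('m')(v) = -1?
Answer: -180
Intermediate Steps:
Q = -5 (Q = Add(-6, Mul(-1, -1)) = Add(-6, 1) = -5)
Function('z')(R, w) = -5 (Function('z')(R, w) = Mul(Mul(-5, Pow(R, -1)), R) = -5)
Z = 1 (Z = Add(-5, Mul(-1, -6)) = Add(-5, 6) = 1)
Function('q')(W) = 45 (Function('q')(W) = Mul(-9, -5) = 45)
Mul(Add(Z, Q), Function('q')(1)) = Mul(Add(1, -5), 45) = Mul(-4, 45) = -180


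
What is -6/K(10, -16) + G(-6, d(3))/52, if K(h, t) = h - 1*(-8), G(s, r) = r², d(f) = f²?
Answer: 191/156 ≈ 1.2244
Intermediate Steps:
K(h, t) = 8 + h (K(h, t) = h + 8 = 8 + h)
-6/K(10, -16) + G(-6, d(3))/52 = -6/(8 + 10) + (3²)²/52 = -6/18 + 9²*(1/52) = -6*1/18 + 81*(1/52) = -⅓ + 81/52 = 191/156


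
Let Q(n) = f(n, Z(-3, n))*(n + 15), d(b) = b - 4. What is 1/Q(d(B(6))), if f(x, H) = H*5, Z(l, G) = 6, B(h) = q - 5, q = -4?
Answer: 1/60 ≈ 0.016667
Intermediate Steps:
B(h) = -9 (B(h) = -4 - 5 = -9)
d(b) = -4 + b
f(x, H) = 5*H
Q(n) = 450 + 30*n (Q(n) = (5*6)*(n + 15) = 30*(15 + n) = 450 + 30*n)
1/Q(d(B(6))) = 1/(450 + 30*(-4 - 9)) = 1/(450 + 30*(-13)) = 1/(450 - 390) = 1/60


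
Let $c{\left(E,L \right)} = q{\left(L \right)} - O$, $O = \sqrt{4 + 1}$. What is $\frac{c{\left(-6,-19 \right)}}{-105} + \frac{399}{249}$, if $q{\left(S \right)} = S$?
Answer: $\frac{15542}{8715} + \frac{\sqrt{5}}{105} \approx 1.8047$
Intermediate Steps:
$O = \sqrt{5} \approx 2.2361$
$c{\left(E,L \right)} = L - \sqrt{5}$
$\frac{c{\left(-6,-19 \right)}}{-105} + \frac{399}{249} = \frac{-19 - \sqrt{5}}{-105} + \frac{399}{249} = \left(-19 - \sqrt{5}\right) \left(- \frac{1}{105}\right) + 399 \cdot \frac{1}{249} = \left(\frac{19}{105} + \frac{\sqrt{5}}{105}\right) + \frac{133}{83} = \frac{15542}{8715} + \frac{\sqrt{5}}{105}$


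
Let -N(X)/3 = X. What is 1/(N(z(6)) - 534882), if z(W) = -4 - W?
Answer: -1/534852 ≈ -1.8697e-6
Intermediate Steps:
N(X) = -3*X
1/(N(z(6)) - 534882) = 1/(-3*(-4 - 1*6) - 534882) = 1/(-3*(-4 - 6) - 534882) = 1/(-3*(-10) - 534882) = 1/(30 - 534882) = 1/(-534852) = -1/534852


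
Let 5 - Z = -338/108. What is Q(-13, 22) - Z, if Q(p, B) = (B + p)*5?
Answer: 1991/54 ≈ 36.870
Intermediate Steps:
Z = 439/54 (Z = 5 - (-338)/108 = 5 - 1*(-169/54) = 5 + 169/54 = 439/54 ≈ 8.1296)
Q(p, B) = 5*B + 5*p
Q(-13, 22) - Z = (5*22 + 5*(-13)) - 1*439/54 = (110 - 65) - 439/54 = 45 - 439/54 = 1991/54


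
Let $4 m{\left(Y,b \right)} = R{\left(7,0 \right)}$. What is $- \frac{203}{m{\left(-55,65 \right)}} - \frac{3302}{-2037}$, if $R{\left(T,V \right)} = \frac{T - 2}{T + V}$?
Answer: $- \frac{11561798}{10185} \approx -1135.2$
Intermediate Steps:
$R{\left(T,V \right)} = \frac{-2 + T}{T + V}$
$m{\left(Y,b \right)} = \frac{5}{28}$ ($m{\left(Y,b \right)} = \frac{\frac{1}{7 + 0} \left(-2 + 7\right)}{4} = \frac{\frac{1}{7} \cdot 5}{4} = \frac{1}{4} \cdot \frac{5}{7} = \frac{5}{28}$)
$- \frac{203}{m{\left(-55,65 \right)}} - \frac{3302}{-2037} = - \frac{203}{\frac{5}{28}} - \frac{3302}{-2037} = \left(-203\right) \frac{28}{5} - - \frac{3302}{2037} = - \frac{5684}{5} + \frac{3302}{2037} = - \frac{11561798}{10185}$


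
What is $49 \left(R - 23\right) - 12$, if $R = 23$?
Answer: $-12$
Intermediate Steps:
$49 \left(R - 23\right) - 12 = 49 \left(23 - 23\right) - 12 = 49 \cdot 0 - 12 = 0 - 12 = -12$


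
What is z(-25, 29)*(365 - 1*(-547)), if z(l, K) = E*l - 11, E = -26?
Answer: 582768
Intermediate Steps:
z(l, K) = -11 - 26*l (z(l, K) = -26*l - 11 = -11 - 26*l)
z(-25, 29)*(365 - 1*(-547)) = (-11 - 26*(-25))*(365 - 1*(-547)) = (-11 + 650)*(365 + 547) = 639*912 = 582768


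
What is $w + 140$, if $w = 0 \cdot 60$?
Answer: $140$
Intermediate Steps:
$w = 0$
$w + 140 = 0 + 140 = 140$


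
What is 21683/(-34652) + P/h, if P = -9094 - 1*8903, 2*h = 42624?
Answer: -90478345/61541952 ≈ -1.4702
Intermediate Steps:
h = 21312 (h = (1/2)*42624 = 21312)
P = -17997 (P = -9094 - 8903 = -17997)
21683/(-34652) + P/h = 21683/(-34652) - 17997/21312 = 21683*(-1/34652) - 17997*1/21312 = -21683/34652 - 5999/7104 = -90478345/61541952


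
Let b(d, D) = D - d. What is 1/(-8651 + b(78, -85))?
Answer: -1/8814 ≈ -0.00011346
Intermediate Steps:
1/(-8651 + b(78, -85)) = 1/(-8651 + (-85 - 1*78)) = 1/(-8651 + (-85 - 78)) = 1/(-8651 - 163) = 1/(-8814) = -1/8814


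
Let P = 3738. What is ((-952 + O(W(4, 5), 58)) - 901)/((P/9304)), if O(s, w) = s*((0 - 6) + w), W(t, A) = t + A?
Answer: -6443020/1869 ≈ -3447.3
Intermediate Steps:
W(t, A) = A + t
O(s, w) = s*(-6 + w)
((-952 + O(W(4, 5), 58)) - 901)/((P/9304)) = ((-952 + (5 + 4)*(-6 + 58)) - 901)/((3738/9304)) = ((-952 + 9*52) - 901)/((3738*(1/9304))) = ((-952 + 468) - 901)/(1869/4652) = (-484 - 901)*(4652/1869) = -1385*4652/1869 = -6443020/1869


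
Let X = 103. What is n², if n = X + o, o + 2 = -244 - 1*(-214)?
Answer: 5041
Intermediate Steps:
o = -32 (o = -2 + (-244 - 1*(-214)) = -2 + (-244 + 214) = -2 - 30 = -32)
n = 71 (n = 103 - 32 = 71)
n² = 71² = 5041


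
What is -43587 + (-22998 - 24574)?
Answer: -91159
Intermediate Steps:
-43587 + (-22998 - 24574) = -43587 - 47572 = -91159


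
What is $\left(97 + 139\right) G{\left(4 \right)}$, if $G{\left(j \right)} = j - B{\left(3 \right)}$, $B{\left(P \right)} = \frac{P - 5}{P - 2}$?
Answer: $1416$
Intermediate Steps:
$B{\left(P \right)} = \frac{-5 + P}{-2 + P}$
$G{\left(j \right)} = 2 + j$ ($G{\left(j \right)} = j - \frac{-5 + 3}{-2 + 3} = j - 1^{-1} \left(-2\right) = j - 1 \left(-2\right) = j - -2 = j + 2 = 2 + j$)
$\left(97 + 139\right) G{\left(4 \right)} = \left(97 + 139\right) \left(2 + 4\right) = 236 \cdot 6 = 1416$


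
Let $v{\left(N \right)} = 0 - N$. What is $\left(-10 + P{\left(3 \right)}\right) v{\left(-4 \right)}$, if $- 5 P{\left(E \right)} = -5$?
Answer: $-36$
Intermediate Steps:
$v{\left(N \right)} = - N$
$P{\left(E \right)} = 1$ ($P{\left(E \right)} = \left(- \frac{1}{5}\right) \left(-5\right) = 1$)
$\left(-10 + P{\left(3 \right)}\right) v{\left(-4 \right)} = \left(-10 + 1\right) \left(\left(-1\right) \left(-4\right)\right) = \left(-9\right) 4 = -36$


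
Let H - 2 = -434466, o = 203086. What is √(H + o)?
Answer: 7*I*√4722 ≈ 481.02*I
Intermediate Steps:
H = -434464 (H = 2 - 434466 = -434464)
√(H + o) = √(-434464 + 203086) = √(-231378) = 7*I*√4722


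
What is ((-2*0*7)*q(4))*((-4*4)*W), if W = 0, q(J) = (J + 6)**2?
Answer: 0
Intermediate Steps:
q(J) = (6 + J)**2
((-2*0*7)*q(4))*((-4*4)*W) = ((-2*0*7)*(6 + 4)**2)*(-4*4*0) = ((0*7)*10**2)*(-16*0) = (0*100)*0 = 0*0 = 0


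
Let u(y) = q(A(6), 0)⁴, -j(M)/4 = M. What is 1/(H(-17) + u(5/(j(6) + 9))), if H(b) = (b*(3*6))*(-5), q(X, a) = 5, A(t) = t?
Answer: 1/2155 ≈ 0.00046404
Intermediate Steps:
j(M) = -4*M
u(y) = 625 (u(y) = 5⁴ = 625)
H(b) = -90*b (H(b) = (b*18)*(-5) = (18*b)*(-5) = -90*b)
1/(H(-17) + u(5/(j(6) + 9))) = 1/(-90*(-17) + 625) = 1/(1530 + 625) = 1/2155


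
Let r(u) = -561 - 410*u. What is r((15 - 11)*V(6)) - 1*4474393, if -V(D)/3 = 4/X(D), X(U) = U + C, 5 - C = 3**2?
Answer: -4465114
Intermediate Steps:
C = -4 (C = 5 - 1*3**2 = 5 - 1*9 = 5 - 9 = -4)
X(U) = -4 + U (X(U) = U - 4 = -4 + U)
V(D) = -12/(-4 + D)
r(u) = -561 - 410*u
r((15 - 11)*V(6)) - 1*4474393 = (-561 - 410*(15 - 11)*(-12/(-4 + 6))) - 1*4474393 = (-561 - 1640*(-12/2)) - 4474393 = (-561 - 1640*(-12*1/2)) - 4474393 = (-561 - 1640*(-6)) - 4474393 = (-561 - 410*(-24)) - 4474393 = (-561 + 9840) - 4474393 = 9279 - 4474393 = -4465114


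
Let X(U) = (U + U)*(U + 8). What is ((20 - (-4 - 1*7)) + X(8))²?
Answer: 82369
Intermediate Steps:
X(U) = 2*U*(8 + U) (X(U) = (2*U)*(8 + U) = 2*U*(8 + U))
((20 - (-4 - 1*7)) + X(8))² = ((20 - (-4 - 1*7)) + 2*8*(8 + 8))² = ((20 - (-4 - 7)) + 2*8*16)² = ((20 - 1*(-11)) + 256)² = ((20 + 11) + 256)² = (31 + 256)² = 287² = 82369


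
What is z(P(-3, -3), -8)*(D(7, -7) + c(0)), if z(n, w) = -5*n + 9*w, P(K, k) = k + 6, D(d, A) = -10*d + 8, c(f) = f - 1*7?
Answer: 6003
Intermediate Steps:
c(f) = -7 + f (c(f) = f - 7 = -7 + f)
D(d, A) = 8 - 10*d
P(K, k) = 6 + k
z(P(-3, -3), -8)*(D(7, -7) + c(0)) = (-5*(6 - 3) + 9*(-8))*((8 - 10*7) + (-7 + 0)) = (-5*3 - 72)*((8 - 70) - 7) = (-15 - 72)*(-62 - 7) = -87*(-69) = 6003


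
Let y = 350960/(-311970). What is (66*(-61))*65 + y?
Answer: -8163978026/31197 ≈ -2.6169e+5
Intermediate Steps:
y = -35096/31197 (y = 350960*(-1/311970) = -35096/31197 ≈ -1.1250)
(66*(-61))*65 + y = (66*(-61))*65 - 35096/31197 = -4026*65 - 35096/31197 = -261690 - 35096/31197 = -8163978026/31197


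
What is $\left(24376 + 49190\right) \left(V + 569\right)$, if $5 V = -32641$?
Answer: $- \frac{2191972536}{5} \approx -4.3839 \cdot 10^{8}$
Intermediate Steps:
$V = - \frac{32641}{5}$ ($V = \frac{1}{5} \left(-32641\right) = - \frac{32641}{5} \approx -6528.2$)
$\left(24376 + 49190\right) \left(V + 569\right) = \left(24376 + 49190\right) \left(- \frac{32641}{5} + 569\right) = 73566 \left(- \frac{29796}{5}\right) = - \frac{2191972536}{5}$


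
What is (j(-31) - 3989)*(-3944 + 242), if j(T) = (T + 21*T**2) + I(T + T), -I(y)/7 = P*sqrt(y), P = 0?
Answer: -59828022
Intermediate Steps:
I(y) = 0 (I(y) = -0*sqrt(y) = -7*0 = 0)
j(T) = T + 21*T**2 (j(T) = (T + 21*T**2) + 0 = T + 21*T**2)
(j(-31) - 3989)*(-3944 + 242) = (-31*(1 + 21*(-31)) - 3989)*(-3944 + 242) = (-31*(1 - 651) - 3989)*(-3702) = (-31*(-650) - 3989)*(-3702) = (20150 - 3989)*(-3702) = 16161*(-3702) = -59828022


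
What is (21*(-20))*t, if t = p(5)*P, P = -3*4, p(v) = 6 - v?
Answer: 5040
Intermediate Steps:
P = -12
t = -12 (t = (6 - 1*5)*(-12) = (6 - 5)*(-12) = 1*(-12) = -12)
(21*(-20))*t = (21*(-20))*(-12) = -420*(-12) = 5040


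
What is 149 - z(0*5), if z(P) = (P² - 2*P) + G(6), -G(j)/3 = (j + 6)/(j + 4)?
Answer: 763/5 ≈ 152.60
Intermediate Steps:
G(j) = -3*(6 + j)/(4 + j) (G(j) = -3*(j + 6)/(j + 4) = -3*(6 + j)/(4 + j))
z(P) = -18/5 + P² - 2*P (z(P) = (P² - 2*P) + 3*(-6 - 1*6)/(4 + 6) = (P² - 2*P) + 3*(-6 - 6)/10 = (P² - 2*P) + 3*(⅒)*(-12) = (P² - 2*P) - 18/5 = -18/5 + P² - 2*P)
149 - z(0*5) = 149 - (-18/5 + (0*5)² - 0*5) = 149 - (-18/5 + 0² - 2*0) = 149 - (-18/5 + 0 + 0) = 149 - 1*(-18/5) = 149 + 18/5 = 763/5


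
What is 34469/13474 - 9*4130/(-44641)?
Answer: 2039559209/601492834 ≈ 3.3908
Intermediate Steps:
34469/13474 - 9*4130/(-44641) = 34469*(1/13474) - 37170*(-1/44641) = 34469/13474 + 37170/44641 = 2039559209/601492834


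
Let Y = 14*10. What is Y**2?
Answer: 19600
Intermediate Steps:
Y = 140
Y**2 = 140**2 = 19600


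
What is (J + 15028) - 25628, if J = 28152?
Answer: 17552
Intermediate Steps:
(J + 15028) - 25628 = (28152 + 15028) - 25628 = 43180 - 25628 = 17552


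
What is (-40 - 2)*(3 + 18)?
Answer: -882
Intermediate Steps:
(-40 - 2)*(3 + 18) = -42*21 = -882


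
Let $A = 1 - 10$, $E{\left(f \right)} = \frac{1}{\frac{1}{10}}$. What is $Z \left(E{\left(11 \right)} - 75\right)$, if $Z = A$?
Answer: $585$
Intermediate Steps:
$E{\left(f \right)} = 10$ ($E{\left(f \right)} = \frac{1}{\frac{1}{10}} = 10$)
$A = -9$ ($A = 1 - 10 = -9$)
$Z = -9$
$Z \left(E{\left(11 \right)} - 75\right) = - 9 \left(10 - 75\right) = \left(-9\right) \left(-65\right) = 585$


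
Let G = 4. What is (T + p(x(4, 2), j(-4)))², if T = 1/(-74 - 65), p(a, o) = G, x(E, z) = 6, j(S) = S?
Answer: 308025/19321 ≈ 15.943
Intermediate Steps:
p(a, o) = 4
T = -1/139 (T = 1/(-139) = -1/139 ≈ -0.0071942)
(T + p(x(4, 2), j(-4)))² = (-1/139 + 4)² = (555/139)² = 308025/19321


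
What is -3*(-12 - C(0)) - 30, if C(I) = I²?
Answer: 6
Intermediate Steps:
-3*(-12 - C(0)) - 30 = -3*(-12 - 1*0²) - 30 = -3*(-12 - 1*0) - 30 = -3*(-12 + 0) - 30 = -3*(-12) - 30 = 36 - 30 = 6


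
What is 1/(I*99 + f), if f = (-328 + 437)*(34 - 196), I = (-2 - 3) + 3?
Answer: -1/17856 ≈ -5.6004e-5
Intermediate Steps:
I = -2 (I = -5 + 3 = -2)
f = -17658 (f = 109*(-162) = -17658)
1/(I*99 + f) = 1/(-2*99 - 17658) = 1/(-198 - 17658) = 1/(-17856) = -1/17856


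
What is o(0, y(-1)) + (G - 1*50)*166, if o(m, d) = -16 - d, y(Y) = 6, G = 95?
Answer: 7448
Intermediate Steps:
o(0, y(-1)) + (G - 1*50)*166 = (-16 - 1*6) + (95 - 1*50)*166 = (-16 - 6) + (95 - 50)*166 = -22 + 45*166 = -22 + 7470 = 7448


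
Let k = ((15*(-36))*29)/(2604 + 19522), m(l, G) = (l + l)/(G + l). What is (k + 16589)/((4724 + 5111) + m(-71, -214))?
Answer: 52302138945/31010883371 ≈ 1.6866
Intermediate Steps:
m(l, G) = 2*l/(G + l) (m(l, G) = (2*l)/(G + l) = 2*l/(G + l))
k = -7830/11063 (k = -540*29/22126 = -15660*1/22126 = -7830/11063 ≈ -0.70776)
(k + 16589)/((4724 + 5111) + m(-71, -214)) = (-7830/11063 + 16589)/((4724 + 5111) + 2*(-71)/(-214 - 71)) = 183516277/(11063*(9835 + 2*(-71)/(-285))) = 183516277/(11063*(9835 + 2*(-71)*(-1/285))) = 183516277/(11063*(9835 + 142/285)) = 183516277/(11063*(2803117/285)) = (183516277/11063)*(285/2803117) = 52302138945/31010883371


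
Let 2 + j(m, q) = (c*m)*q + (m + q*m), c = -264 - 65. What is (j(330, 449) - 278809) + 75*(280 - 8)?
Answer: -48857841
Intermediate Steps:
c = -329
j(m, q) = -2 + m - 328*m*q (j(m, q) = -2 + ((-329*m)*q + (m + q*m)) = -2 + (-329*m*q + (m + m*q)) = -2 + (m - 328*m*q) = -2 + m - 328*m*q)
(j(330, 449) - 278809) + 75*(280 - 8) = ((-2 + 330 - 328*330*449) - 278809) + 75*(280 - 8) = ((-2 + 330 - 48599760) - 278809) + 75*272 = (-48599432 - 278809) + 20400 = -48878241 + 20400 = -48857841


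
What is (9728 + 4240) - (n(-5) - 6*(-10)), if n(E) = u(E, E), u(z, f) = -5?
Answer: 13913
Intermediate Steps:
n(E) = -5
(9728 + 4240) - (n(-5) - 6*(-10)) = (9728 + 4240) - (-5 - 6*(-10)) = 13968 - (-5 + 60) = 13968 - 1*55 = 13968 - 55 = 13913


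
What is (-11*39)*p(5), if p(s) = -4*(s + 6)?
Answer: 18876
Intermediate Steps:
p(s) = -24 - 4*s (p(s) = -4*(6 + s) = -24 - 4*s)
(-11*39)*p(5) = (-11*39)*(-24 - 4*5) = -429*(-24 - 20) = -429*(-44) = 18876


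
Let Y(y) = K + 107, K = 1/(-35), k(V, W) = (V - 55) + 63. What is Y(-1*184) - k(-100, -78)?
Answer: 6964/35 ≈ 198.97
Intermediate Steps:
k(V, W) = 8 + V (k(V, W) = (-55 + V) + 63 = 8 + V)
K = -1/35 ≈ -0.028571
Y(y) = 3744/35 (Y(y) = -1/35 + 107 = 3744/35)
Y(-1*184) - k(-100, -78) = 3744/35 - (8 - 100) = 3744/35 - 1*(-92) = 3744/35 + 92 = 6964/35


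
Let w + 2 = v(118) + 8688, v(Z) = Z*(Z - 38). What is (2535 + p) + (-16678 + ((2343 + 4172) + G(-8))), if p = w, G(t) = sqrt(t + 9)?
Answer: 10499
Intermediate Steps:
v(Z) = Z*(-38 + Z)
G(t) = sqrt(9 + t)
w = 18126 (w = -2 + (118*(-38 + 118) + 8688) = -2 + (118*80 + 8688) = -2 + (9440 + 8688) = -2 + 18128 = 18126)
p = 18126
(2535 + p) + (-16678 + ((2343 + 4172) + G(-8))) = (2535 + 18126) + (-16678 + ((2343 + 4172) + sqrt(9 - 8))) = 20661 + (-16678 + (6515 + sqrt(1))) = 20661 + (-16678 + (6515 + 1)) = 20661 + (-16678 + 6516) = 20661 - 10162 = 10499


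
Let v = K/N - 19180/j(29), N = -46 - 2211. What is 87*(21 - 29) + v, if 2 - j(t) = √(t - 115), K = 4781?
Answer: -22838729/20313 - 1918*I*√86/9 ≈ -1124.3 - 1976.3*I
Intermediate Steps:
j(t) = 2 - √(-115 + t) (j(t) = 2 - √(t - 115) = 2 - √(-115 + t))
N = -2257
v = -4781/2257 - 19180/(2 - I*√86) (v = 4781/(-2257) - 19180/(2 - √(-115 + 29)) = 4781*(-1/2257) - 19180/(2 - √(-86)) = -4781/2257 - 19180/(2 - I*√86) ≈ -428.34 - 1976.3*I)
87*(21 - 29) + v = 87*(21 - 29) + (-8700881/20313 - 1918*I*√86/9) = 87*(-8) + (-8700881/20313 - 1918*I*√86/9) = -696 + (-8700881/20313 - 1918*I*√86/9) = -22838729/20313 - 1918*I*√86/9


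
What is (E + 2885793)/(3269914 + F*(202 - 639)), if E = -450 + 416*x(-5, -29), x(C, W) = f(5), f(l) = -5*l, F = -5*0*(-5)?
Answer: 2874943/3269914 ≈ 0.87921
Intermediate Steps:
F = 0 (F = 0*(-5) = 0)
x(C, W) = -25 (x(C, W) = -5*5 = -25)
E = -10850 (E = -450 + 416*(-25) = -450 - 10400 = -10850)
(E + 2885793)/(3269914 + F*(202 - 639)) = (-10850 + 2885793)/(3269914 + 0*(202 - 639)) = 2874943/(3269914 + 0*(-437)) = 2874943/(3269914 + 0) = 2874943/3269914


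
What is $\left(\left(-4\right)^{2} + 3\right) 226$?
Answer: $4294$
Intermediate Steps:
$\left(\left(-4\right)^{2} + 3\right) 226 = \left(16 + 3\right) 226 = 19 \cdot 226 = 4294$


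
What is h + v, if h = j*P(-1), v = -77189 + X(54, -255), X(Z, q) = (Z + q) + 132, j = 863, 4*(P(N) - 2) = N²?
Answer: -301265/4 ≈ -75316.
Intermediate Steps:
P(N) = 2 + N²/4
X(Z, q) = 132 + Z + q
v = -77258 (v = -77189 + (132 + 54 - 255) = -77189 - 69 = -77258)
h = 7767/4 (h = 863*(2 + (¼)*(-1)²) = 863*(2 + (¼)*1) = 863*(2 + ¼) = 863*(9/4) = 7767/4 ≈ 1941.8)
h + v = 7767/4 - 77258 = -301265/4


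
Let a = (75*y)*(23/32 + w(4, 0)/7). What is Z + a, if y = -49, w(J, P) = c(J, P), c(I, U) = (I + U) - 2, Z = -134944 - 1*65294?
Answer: -6525741/32 ≈ -2.0393e+5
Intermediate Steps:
Z = -200238 (Z = -134944 - 65294 = -200238)
c(I, U) = -2 + I + U
w(J, P) = -2 + J + P
a = -118125/32 (a = (75*(-49))*(23/32 + (-2 + 4 + 0)/7) = -3675*(23*(1/32) + 2*(⅐)) = -3675*(23/32 + 2/7) = -3675*225/224 = -118125/32 ≈ -3691.4)
Z + a = -200238 - 118125/32 = -6525741/32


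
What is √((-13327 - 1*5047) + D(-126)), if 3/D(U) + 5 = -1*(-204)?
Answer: I*√727628177/199 ≈ 135.55*I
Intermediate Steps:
D(U) = 3/199 (D(U) = 3/(-5 - 1*(-204)) = 3/(-5 + 204) = 3/199)
√((-13327 - 1*5047) + D(-126)) = √((-13327 - 1*5047) + 3/199) = √((-13327 - 5047) + 3/199) = √(-18374 + 3/199) = √(-3656423/199) = I*√727628177/199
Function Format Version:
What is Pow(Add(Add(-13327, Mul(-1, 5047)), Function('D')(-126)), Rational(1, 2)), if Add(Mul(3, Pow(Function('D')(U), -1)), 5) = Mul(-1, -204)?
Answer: Mul(Rational(1, 199), I, Pow(727628177, Rational(1, 2))) ≈ Mul(135.55, I)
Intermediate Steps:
Function('D')(U) = Rational(3, 199) (Function('D')(U) = Mul(3, Pow(Add(-5, Mul(-1, -204)), -1)) = Mul(3, Pow(Add(-5, 204), -1)) = Mul(3, Pow(199, -1)) = Mul(3, Rational(1, 199)) = Rational(3, 199))
Pow(Add(Add(-13327, Mul(-1, 5047)), Function('D')(-126)), Rational(1, 2)) = Pow(Add(Add(-13327, Mul(-1, 5047)), Rational(3, 199)), Rational(1, 2)) = Pow(Add(Add(-13327, -5047), Rational(3, 199)), Rational(1, 2)) = Pow(Add(-18374, Rational(3, 199)), Rational(1, 2)) = Pow(Rational(-3656423, 199), Rational(1, 2)) = Mul(Rational(1, 199), I, Pow(727628177, Rational(1, 2)))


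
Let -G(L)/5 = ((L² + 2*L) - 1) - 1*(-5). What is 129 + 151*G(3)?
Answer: -14216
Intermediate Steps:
G(L) = -20 - 10*L - 5*L² (G(L) = -5*(((L² + 2*L) - 1) - 1*(-5)) = -5*((-1 + L² + 2*L) + 5) = -5*(4 + L² + 2*L) = -20 - 10*L - 5*L²)
129 + 151*G(3) = 129 + 151*(-20 - 10*3 - 5*3²) = 129 + 151*(-20 - 30 - 5*9) = 129 + 151*(-20 - 30 - 45) = 129 + 151*(-95) = 129 - 14345 = -14216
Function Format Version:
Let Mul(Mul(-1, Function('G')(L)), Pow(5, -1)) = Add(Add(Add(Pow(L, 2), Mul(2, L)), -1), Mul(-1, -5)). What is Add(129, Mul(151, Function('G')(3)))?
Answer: -14216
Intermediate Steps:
Function('G')(L) = Add(-20, Mul(-10, L), Mul(-5, Pow(L, 2))) (Function('G')(L) = Mul(-5, Add(Add(Add(Pow(L, 2), Mul(2, L)), -1), Mul(-1, -5))) = Mul(-5, Add(Add(-1, Pow(L, 2), Mul(2, L)), 5)) = Mul(-5, Add(4, Pow(L, 2), Mul(2, L))) = Add(-20, Mul(-10, L), Mul(-5, Pow(L, 2))))
Add(129, Mul(151, Function('G')(3))) = Add(129, Mul(151, Add(-20, Mul(-10, 3), Mul(-5, Pow(3, 2))))) = Add(129, Mul(151, Add(-20, -30, Mul(-5, 9)))) = Add(129, Mul(151, Add(-20, -30, -45))) = Add(129, Mul(151, -95)) = Add(129, -14345) = -14216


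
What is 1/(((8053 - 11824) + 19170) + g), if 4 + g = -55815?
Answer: -1/40420 ≈ -2.4740e-5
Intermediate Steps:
g = -55819 (g = -4 - 55815 = -55819)
1/(((8053 - 11824) + 19170) + g) = 1/(((8053 - 11824) + 19170) - 55819) = 1/((-3771 + 19170) - 55819) = 1/(15399 - 55819) = 1/(-40420) = -1/40420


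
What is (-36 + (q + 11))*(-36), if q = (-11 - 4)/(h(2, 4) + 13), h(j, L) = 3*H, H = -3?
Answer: 1035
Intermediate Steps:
h(j, L) = -9 (h(j, L) = 3*(-3) = -9)
q = -15/4 (q = (-11 - 4)/(-9 + 13) = -15/4 ≈ -3.7500)
(-36 + (q + 11))*(-36) = (-36 + (-15/4 + 11))*(-36) = (-36 + 29/4)*(-36) = -115/4*(-36) = 1035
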